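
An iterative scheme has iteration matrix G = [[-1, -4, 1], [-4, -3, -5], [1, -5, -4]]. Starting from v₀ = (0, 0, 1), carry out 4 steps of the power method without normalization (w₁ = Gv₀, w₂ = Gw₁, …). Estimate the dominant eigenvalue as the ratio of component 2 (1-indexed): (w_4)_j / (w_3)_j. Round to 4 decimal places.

λ ≈ -8.3113

w1 = Gv₀ = (1, -5, -4)
w2 = Gw1 = (15, 31, 42)
w3 = Gw2 = (-97, -363, -308)
w4 = Gw3 = (1241, 3017, 2950)
Ratio at component: 3017 / -363 = -8.3113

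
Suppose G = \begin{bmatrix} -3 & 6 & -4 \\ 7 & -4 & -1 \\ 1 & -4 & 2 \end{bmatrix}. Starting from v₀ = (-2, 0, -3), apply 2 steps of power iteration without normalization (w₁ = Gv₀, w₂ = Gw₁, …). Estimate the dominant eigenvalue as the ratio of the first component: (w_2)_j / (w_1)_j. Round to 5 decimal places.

w1 = Gv₀ = ((-3)·(-2) + 6·0 + (-4)·(-3); 7·(-2) + (-4)·0 + (-1)·(-3); 1·(-2) + (-4)·0 + 2·(-3)) = (18, -11, -8)
w2 = Gw1 = ((-3)·18 + 6·(-11) + (-4)·(-8); 7·18 + (-4)·(-11) + (-1)·(-8); 1·18 + (-4)·(-11) + 2·(-8)) = (-88, 178, 46)
Ratio at component: -88 / 18 = -4.88889

-4.88889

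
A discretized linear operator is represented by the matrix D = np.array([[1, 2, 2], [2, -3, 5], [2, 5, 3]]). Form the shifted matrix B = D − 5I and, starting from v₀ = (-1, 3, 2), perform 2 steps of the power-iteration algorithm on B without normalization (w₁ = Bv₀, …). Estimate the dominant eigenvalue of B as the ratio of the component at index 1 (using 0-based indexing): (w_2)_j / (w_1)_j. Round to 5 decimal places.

μ ≈ -12.56250

B = D − 5I has rows (-4, 2, 2); (2, -8, 5); (2, 5, -2)
w1 = Bv₀ = (14, -16, 9)
w2 = Bw1 = (-70, 201, -70)
Ratio: 201/-16 = -12.56250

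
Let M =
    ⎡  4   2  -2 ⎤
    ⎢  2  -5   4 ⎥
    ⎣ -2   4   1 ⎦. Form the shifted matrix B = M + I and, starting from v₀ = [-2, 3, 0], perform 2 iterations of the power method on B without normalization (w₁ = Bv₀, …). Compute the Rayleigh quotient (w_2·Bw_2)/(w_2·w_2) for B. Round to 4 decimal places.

-4.2026

B = M + I has rows (5, 2, -2); (2, -4, 4); (-2, 4, 2)
w1 = Bv₀ = (-4, -16, 16)
w2 = Bw1 = (-84, 120, -24)
Bw2 = (-132, -744, 600)
w2·Bw2 = -92592; w2·w2 = 22032; μ ≈ -92592/22032 = -4.2026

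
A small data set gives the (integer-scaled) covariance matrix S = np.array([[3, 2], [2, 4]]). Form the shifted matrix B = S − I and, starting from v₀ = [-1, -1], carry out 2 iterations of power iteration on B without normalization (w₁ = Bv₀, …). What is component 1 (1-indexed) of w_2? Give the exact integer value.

B = S − I has rows (2, 2); (2, 3)
w1 = Bv₀ = (2·(-1) + 2·(-1); 2·(-1) + 3·(-1)) = (-4, -5)
w2 = Bw1 = (2·(-4) + 2·(-5); 2·(-4) + 3·(-5)) = (-18, -23)
Requested component of w2: -18

-18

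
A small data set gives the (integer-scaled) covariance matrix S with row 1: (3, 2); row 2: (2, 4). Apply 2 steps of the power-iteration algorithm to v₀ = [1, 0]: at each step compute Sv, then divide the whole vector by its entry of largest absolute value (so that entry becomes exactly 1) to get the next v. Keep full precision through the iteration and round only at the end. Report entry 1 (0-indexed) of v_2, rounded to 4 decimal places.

1.0000

Sv0 = (3.00000, 2.00000); divide by 3.00000 → v1 = (1.00000, 0.66667)
Sv1 = (4.33333, 4.66667); divide by 4.66667 → v2 = (0.92857, 1.00000)
Requested entry of v2: 14/14 = 1.0000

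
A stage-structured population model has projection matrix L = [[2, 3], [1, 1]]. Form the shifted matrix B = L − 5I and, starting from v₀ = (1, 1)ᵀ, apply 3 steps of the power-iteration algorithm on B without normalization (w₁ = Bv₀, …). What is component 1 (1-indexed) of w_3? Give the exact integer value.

B = L − 5I has rows (-3, 3); (1, -4)
w1 = Bv₀ = (0, -3)
w2 = Bw1 = (-9, 12)
w3 = Bw2 = (63, -57)
Requested component of w3: 63

63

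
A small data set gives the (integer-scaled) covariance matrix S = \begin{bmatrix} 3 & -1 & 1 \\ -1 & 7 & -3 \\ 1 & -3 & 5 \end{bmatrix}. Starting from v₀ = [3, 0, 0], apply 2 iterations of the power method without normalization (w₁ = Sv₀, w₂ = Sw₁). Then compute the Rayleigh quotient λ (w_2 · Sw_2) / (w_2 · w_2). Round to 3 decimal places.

w1 = Sv₀ = (9, -3, 3)
w2 = Sw1 = (33, -39, 33)
Sw2 = (171, -405, 315)
w2·Sw2 = 33·171 + (-39)·(-405) + 33·315 = 31833; w2·w2 = 33·33 + (-39)·(-39) + 33·33 = 3699
λ ≈ 31833/3699 = 8.606

λ ≈ 8.606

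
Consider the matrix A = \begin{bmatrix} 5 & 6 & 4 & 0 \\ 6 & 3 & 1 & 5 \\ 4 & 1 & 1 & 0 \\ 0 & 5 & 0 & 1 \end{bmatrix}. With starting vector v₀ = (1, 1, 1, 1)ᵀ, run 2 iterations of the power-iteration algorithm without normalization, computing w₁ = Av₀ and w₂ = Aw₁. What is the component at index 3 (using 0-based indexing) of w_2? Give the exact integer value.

w1 = Av₀ = (5·1 + 6·1 + 4·1 + 0·1; 6·1 + 3·1 + 1·1 + 5·1; 4·1 + 1·1 + 1·1 + 0·1; 0·1 + 5·1 + 0·1 + 1·1) = (15, 15, 6, 6)
w2 = Aw1 = (5·15 + 6·15 + 4·6 + 0·6; 6·15 + 3·15 + 1·6 + 5·6; 4·15 + 1·15 + 1·6 + 0·6; 0·15 + 5·15 + 0·6 + 1·6) = (189, 171, 81, 81)
The requested component of w2 is 81.

81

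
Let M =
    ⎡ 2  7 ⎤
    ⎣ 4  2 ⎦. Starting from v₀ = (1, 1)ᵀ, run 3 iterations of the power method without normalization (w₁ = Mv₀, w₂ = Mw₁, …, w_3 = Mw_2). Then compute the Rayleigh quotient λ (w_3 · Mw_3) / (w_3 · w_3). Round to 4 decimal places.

7.2531

w1 = Mv₀ = (2·1 + 7·1; 4·1 + 2·1) = (9, 6)
w2 = Mw1 = (2·9 + 7·6; 4·9 + 2·6) = (60, 48)
w3 = Mw2 = (456, 336)
Mw3 = (3264, 2496)
w3·Mw3 = 456·3264 + 336·2496 = 2327040; w3·w3 = 456·456 + 336·336 = 320832
λ ≈ 2327040/320832 = 7.2531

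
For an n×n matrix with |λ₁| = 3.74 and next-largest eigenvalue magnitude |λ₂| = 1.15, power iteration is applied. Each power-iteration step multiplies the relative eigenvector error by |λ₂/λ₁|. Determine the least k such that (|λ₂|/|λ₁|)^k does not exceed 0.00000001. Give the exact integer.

16

|λ₂/λ₁| = 1.15/3.74 = 0.30749
Need k ≥ ln(0.00000001) / ln(0.30749) = -18.4207 / -1.1793 ≈ 15.620
Smallest integer k satisfying the bound: 16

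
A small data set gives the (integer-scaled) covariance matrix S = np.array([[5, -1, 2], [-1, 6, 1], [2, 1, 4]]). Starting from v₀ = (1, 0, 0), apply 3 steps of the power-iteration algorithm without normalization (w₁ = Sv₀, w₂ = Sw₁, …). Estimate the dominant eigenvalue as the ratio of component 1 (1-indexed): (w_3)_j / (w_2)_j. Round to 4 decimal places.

w1 = Sv₀ = (5, -1, 2)
w2 = Sw1 = (30, -9, 17)
w3 = Sw2 = (193, -67, 119)
Ratio at component: 193 / 30 = 6.4333

6.4333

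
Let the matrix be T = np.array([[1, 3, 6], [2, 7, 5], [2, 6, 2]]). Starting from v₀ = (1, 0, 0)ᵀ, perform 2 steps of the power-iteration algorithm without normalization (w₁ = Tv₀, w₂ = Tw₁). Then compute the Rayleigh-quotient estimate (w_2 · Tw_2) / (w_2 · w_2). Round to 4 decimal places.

λ ≈ 11.8259

w1 = Tv₀ = (1, 2, 2)
w2 = Tw1 = (19, 26, 18)
Tw2 = (205, 310, 230)
w2·Tw2 = 19·205 + 26·310 + 18·230 = 16095; w2·w2 = 19·19 + 26·26 + 18·18 = 1361
λ ≈ 16095/1361 = 11.8259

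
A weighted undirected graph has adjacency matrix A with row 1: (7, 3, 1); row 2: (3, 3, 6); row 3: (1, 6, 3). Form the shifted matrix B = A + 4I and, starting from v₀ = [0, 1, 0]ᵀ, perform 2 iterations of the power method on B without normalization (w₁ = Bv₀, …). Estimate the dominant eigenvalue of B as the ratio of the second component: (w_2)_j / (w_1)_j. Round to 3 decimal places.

B = A + 4I has rows (11, 3, 1); (3, 7, 6); (1, 6, 7)
w1 = Bv₀ = (3, 7, 6)
w2 = Bw1 = (60, 94, 87)
Ratio: 94/7 = 13.429

μ ≈ 13.429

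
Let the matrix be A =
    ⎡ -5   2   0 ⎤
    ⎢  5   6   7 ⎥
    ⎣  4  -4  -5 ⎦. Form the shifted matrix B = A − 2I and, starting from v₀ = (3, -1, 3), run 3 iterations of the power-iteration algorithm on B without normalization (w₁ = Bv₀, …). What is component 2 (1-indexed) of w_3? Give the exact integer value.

-258

B = A − 2I has rows (-7, 2, 0); (5, 4, 7); (4, -4, -7)
w1 = Bv₀ = ((-7)·3 + 2·(-1) + 0·3; 5·3 + 4·(-1) + 7·3; 4·3 + (-4)·(-1) + (-7)·3) = (-23, 32, -5)
w2 = Bw1 = ((-7)·(-23) + 2·32 + 0·(-5); 5·(-23) + 4·32 + 7·(-5); 4·(-23) + (-4)·32 + (-7)·(-5)) = (225, -22, -185)
w3 = Bw2 = (-1619, -258, 2283)
Requested component of w3: -258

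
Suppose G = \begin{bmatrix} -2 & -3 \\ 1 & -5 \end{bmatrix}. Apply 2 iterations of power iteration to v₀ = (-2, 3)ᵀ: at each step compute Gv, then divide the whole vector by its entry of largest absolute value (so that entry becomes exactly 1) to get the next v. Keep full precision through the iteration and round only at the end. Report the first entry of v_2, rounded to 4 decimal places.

0.7625

Gv0 = (-5.00000, -17.00000); divide by -17.00000 → v1 = (0.29412, 1.00000)
Gv1 = (-3.58824, -4.70588); divide by -4.70588 → v2 = (0.76250, 1.00000)
Requested entry of v2: 61/80 = 0.7625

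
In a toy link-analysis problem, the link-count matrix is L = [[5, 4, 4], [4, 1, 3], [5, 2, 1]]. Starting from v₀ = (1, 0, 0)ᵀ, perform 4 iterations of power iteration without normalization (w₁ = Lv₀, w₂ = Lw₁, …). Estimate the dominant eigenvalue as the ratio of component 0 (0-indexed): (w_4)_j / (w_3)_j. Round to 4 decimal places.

10.3377

w1 = Lv₀ = (5, 4, 5)
w2 = Lw1 = (61, 39, 38)
w3 = Lw2 = (613, 397, 421)
w4 = Lw3 = (6337, 4112, 4280)
Ratio at component: 6337 / 613 = 10.3377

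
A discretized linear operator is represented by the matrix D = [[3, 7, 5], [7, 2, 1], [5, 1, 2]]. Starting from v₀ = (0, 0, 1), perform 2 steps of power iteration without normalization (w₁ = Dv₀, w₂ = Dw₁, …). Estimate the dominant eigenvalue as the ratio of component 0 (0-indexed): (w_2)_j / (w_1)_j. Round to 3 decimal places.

6.400

w1 = Dv₀ = (5, 1, 2)
w2 = Dw1 = (32, 39, 30)
Ratio at component: 32 / 5 = 6.400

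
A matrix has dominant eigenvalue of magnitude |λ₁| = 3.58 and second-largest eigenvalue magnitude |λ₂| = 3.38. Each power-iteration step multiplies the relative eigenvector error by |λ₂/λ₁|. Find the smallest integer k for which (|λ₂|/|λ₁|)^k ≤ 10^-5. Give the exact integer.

201

|λ₂/λ₁| = 3.38/3.58 = 0.94413
Need k ≥ ln(10^-5) / ln(0.94413) = -11.5129 / -0.0575 ≈ 200.270
Smallest integer k satisfying the bound: 201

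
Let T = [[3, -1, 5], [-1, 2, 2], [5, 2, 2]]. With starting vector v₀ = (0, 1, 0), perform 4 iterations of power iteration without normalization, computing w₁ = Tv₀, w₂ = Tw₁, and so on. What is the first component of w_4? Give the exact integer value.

289

w1 = Tv₀ = (-1, 2, 2)
w2 = Tw1 = (5, 9, 3)
w3 = Tw2 = (21, 19, 49)
w4 = Tw3 = (289, 115, 241)
The requested component of w4 is 289.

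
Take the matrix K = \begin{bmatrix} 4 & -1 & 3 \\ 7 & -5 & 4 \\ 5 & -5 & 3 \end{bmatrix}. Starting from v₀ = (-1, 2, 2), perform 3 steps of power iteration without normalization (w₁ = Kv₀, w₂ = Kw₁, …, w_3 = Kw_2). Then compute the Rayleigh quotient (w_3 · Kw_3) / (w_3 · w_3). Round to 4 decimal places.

λ ≈ -0.0521

w1 = Kv₀ = (4·(-1) + (-1)·2 + 3·2; 7·(-1) + (-5)·2 + 4·2; 5·(-1) + (-5)·2 + 3·2) = (0, -9, -9)
w2 = Kw1 = (4·0 + (-1)·(-9) + 3·(-9); 7·0 + (-5)·(-9) + 4·(-9); 5·0 + (-5)·(-9) + 3·(-9)) = (-18, 9, 18)
w3 = Kw2 = (-27, -99, -81)
Kw3 = (-252, -18, 117)
w3·Kw3 = (-27)·(-252) + (-99)·(-18) + (-81)·117 = -891; w3·w3 = (-27)·(-27) + (-99)·(-99) + (-81)·(-81) = 17091
λ ≈ -891/17091 = -0.0521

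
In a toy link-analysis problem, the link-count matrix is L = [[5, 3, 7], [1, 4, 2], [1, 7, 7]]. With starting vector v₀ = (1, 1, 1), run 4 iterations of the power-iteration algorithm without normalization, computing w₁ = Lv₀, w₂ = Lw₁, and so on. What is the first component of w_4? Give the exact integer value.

w1 = Lv₀ = (15, 7, 15)
w2 = Lw1 = (201, 73, 169)
w3 = Lw2 = (2407, 831, 1895)
w4 = Lw3 = (27793, 9521, 21489)
The requested component of w4 is 27793.

27793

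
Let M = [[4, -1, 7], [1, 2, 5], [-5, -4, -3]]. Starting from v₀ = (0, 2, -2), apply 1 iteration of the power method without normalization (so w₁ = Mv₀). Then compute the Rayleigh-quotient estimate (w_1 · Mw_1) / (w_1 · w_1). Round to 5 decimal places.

w1 = Mv₀ = (4·0 + (-1)·2 + 7·(-2); 1·0 + 2·2 + 5·(-2); (-5)·0 + (-4)·2 + (-3)·(-2)) = (-16, -6, -2)
Mw1 = (-72, -38, 110)
w1·Mw1 = (-16)·(-72) + (-6)·(-38) + (-2)·110 = 1160; w1·w1 = (-16)·(-16) + (-6)·(-6) + (-2)·(-2) = 296
λ ≈ 1160/296 = 3.91892

λ ≈ 3.91892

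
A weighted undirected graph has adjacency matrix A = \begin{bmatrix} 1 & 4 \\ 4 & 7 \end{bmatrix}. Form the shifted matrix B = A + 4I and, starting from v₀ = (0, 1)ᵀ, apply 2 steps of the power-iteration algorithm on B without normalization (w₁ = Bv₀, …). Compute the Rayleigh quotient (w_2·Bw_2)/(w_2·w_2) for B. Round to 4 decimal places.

μ ≈ 12.9929

B = A + 4I has rows (5, 4); (4, 11)
w1 = Bv₀ = (4, 11)
w2 = Bw1 = (64, 137)
Bw2 = (868, 1763)
w2·Bw2 = 297083; w2·w2 = 22865; μ ≈ 297083/22865 = 12.9929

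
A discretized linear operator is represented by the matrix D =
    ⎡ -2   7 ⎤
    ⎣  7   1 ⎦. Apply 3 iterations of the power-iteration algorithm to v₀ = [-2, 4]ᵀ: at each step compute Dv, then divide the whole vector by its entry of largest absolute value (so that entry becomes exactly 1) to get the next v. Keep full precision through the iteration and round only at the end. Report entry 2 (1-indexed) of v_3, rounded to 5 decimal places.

Dv0 = (32.000000, -10.000000); divide by 32.000000 → v1 = (1.000000, -0.312500)
Dv1 = (-4.187500, 6.687500); divide by 6.687500 → v2 = (-0.626168, 1.000000)
Dv2 = (8.252336, -3.383178); divide by 8.252336 → v3 = (1.000000, -0.409966)
Requested entry of v3: -724/1766 = -0.40997

-0.40997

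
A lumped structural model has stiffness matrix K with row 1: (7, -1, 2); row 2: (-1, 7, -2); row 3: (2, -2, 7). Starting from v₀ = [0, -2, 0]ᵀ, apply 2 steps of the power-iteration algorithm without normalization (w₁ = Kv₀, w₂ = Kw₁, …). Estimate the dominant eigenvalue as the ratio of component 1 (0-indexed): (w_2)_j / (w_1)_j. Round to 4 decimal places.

w1 = Kv₀ = (7·0 + (-1)·(-2) + 2·0; (-1)·0 + 7·(-2) + (-2)·0; 2·0 + (-2)·(-2) + 7·0) = (2, -14, 4)
w2 = Kw1 = (7·2 + (-1)·(-14) + 2·4; (-1)·2 + 7·(-14) + (-2)·4; 2·2 + (-2)·(-14) + 7·4) = (36, -108, 60)
Ratio at component: -108 / -14 = 7.7143

7.7143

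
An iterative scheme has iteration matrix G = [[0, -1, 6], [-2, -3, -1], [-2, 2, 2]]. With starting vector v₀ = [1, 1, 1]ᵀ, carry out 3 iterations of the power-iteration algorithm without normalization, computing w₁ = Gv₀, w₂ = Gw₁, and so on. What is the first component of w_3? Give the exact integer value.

-114

w1 = Gv₀ = (5, -6, 2)
w2 = Gw1 = (18, 6, -18)
w3 = Gw2 = (-114, -36, -60)
The requested component of w3 is -114.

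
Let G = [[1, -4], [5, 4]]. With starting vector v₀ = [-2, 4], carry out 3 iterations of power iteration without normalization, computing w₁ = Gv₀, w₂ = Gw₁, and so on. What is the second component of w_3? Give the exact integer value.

-474

w1 = Gv₀ = (1·(-2) + (-4)·4; 5·(-2) + 4·4) = (-18, 6)
w2 = Gw1 = (1·(-18) + (-4)·6; 5·(-18) + 4·6) = (-42, -66)
w3 = Gw2 = (222, -474)
The requested component of w3 is -474.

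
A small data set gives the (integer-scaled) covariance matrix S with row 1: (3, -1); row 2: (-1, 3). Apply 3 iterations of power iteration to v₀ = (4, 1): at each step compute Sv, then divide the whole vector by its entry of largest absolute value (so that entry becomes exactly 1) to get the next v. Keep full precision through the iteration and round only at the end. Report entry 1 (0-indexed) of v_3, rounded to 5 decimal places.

Sv0 = (11.000000, -1.000000); divide by 11.000000 → v1 = (1.000000, -0.090909)
Sv1 = (3.090909, -1.272727); divide by 3.090909 → v2 = (1.000000, -0.411765)
Sv2 = (3.411765, -2.235294); divide by 3.411765 → v3 = (1.000000, -0.655172)
Requested entry of v3: -76/116 = -0.65517

-0.65517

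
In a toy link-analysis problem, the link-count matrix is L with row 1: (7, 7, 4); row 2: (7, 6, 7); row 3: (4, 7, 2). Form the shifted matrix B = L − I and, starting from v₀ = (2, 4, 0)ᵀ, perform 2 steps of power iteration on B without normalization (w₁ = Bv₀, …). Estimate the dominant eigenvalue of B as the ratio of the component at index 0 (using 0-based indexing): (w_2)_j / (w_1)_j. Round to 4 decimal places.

μ ≈ 15.5500

B = L − I has rows (6, 7, 4); (7, 5, 7); (4, 7, 1)
w1 = Bv₀ = (40, 34, 36)
w2 = Bw1 = (622, 702, 434)
Ratio: 622/40 = 15.5500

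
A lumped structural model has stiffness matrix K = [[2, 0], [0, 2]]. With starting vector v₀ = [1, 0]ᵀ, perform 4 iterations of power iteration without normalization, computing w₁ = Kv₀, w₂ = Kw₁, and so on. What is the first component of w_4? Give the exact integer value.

w1 = Kv₀ = (2, 0)
w2 = Kw1 = (4, 0)
w3 = Kw2 = (8, 0)
w4 = Kw3 = (16, 0)
The requested component of w4 is 16.

16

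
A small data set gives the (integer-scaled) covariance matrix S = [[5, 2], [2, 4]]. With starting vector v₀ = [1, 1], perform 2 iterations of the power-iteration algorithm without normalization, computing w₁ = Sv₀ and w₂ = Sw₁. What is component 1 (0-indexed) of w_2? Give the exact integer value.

w1 = Sv₀ = (5·1 + 2·1; 2·1 + 4·1) = (7, 6)
w2 = Sw1 = (5·7 + 2·6; 2·7 + 4·6) = (47, 38)
The requested component of w2 is 38.

38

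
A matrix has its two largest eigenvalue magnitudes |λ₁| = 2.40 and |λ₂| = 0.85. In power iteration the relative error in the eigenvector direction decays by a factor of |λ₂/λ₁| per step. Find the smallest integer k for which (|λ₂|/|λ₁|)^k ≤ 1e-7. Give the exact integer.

|λ₂/λ₁| = 0.85/2.40 = 0.35417
Need k ≥ ln(1e-7) / ln(0.35417) = -16.1181 / -1.0380 ≈ 15.528
Smallest integer k satisfying the bound: 16

16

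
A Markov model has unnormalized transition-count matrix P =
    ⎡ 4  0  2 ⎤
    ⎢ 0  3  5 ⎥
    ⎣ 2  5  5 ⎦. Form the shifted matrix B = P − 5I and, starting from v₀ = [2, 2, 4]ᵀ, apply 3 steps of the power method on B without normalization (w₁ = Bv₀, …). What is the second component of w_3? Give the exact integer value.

384

B = P − 5I has rows (-1, 0, 2); (0, -2, 5); (2, 5, 0)
w1 = Bv₀ = ((-1)·2 + 0·2 + 2·4; 0·2 + (-2)·2 + 5·4; 2·2 + 5·2 + 0·4) = (6, 16, 14)
w2 = Bw1 = ((-1)·6 + 0·16 + 2·14; 0·6 + (-2)·16 + 5·14; 2·6 + 5·16 + 0·14) = (22, 38, 92)
w3 = Bw2 = (162, 384, 234)
Requested component of w3: 384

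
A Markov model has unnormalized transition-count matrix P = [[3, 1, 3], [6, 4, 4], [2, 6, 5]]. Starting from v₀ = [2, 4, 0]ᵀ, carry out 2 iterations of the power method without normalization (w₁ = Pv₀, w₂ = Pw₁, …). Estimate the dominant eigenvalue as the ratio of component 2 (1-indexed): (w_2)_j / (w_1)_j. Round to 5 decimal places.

10.14286

w1 = Pv₀ = (3·2 + 1·4 + 3·0; 6·2 + 4·4 + 4·0; 2·2 + 6·4 + 5·0) = (10, 28, 28)
w2 = Pw1 = (3·10 + 1·28 + 3·28; 6·10 + 4·28 + 4·28; 2·10 + 6·28 + 5·28) = (142, 284, 328)
Ratio at component: 284 / 28 = 10.14286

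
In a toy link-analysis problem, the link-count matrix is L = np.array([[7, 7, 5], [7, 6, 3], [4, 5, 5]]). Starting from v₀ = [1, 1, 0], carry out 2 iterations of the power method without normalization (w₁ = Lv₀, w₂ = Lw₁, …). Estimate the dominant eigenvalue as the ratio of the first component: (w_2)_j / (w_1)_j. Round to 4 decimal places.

w1 = Lv₀ = (14, 13, 9)
w2 = Lw1 = (234, 203, 166)
Ratio at component: 234 / 14 = 16.7143

16.7143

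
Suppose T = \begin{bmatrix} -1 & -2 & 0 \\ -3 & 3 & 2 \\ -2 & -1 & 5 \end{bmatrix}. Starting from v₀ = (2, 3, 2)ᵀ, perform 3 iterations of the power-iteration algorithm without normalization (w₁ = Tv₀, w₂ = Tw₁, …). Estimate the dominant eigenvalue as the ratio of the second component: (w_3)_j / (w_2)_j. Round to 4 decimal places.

w1 = Tv₀ = ((-1)·2 + (-2)·3 + 0·2; (-3)·2 + 3·3 + 2·2; (-2)·2 + (-1)·3 + 5·2) = (-8, 7, 3)
w2 = Tw1 = ((-1)·(-8) + (-2)·7 + 0·3; (-3)·(-8) + 3·7 + 2·3; (-2)·(-8) + (-1)·7 + 5·3) = (-6, 51, 24)
w3 = Tw2 = (-96, 219, 81)
Ratio at component: 219 / 51 = 4.2941

λ ≈ 4.2941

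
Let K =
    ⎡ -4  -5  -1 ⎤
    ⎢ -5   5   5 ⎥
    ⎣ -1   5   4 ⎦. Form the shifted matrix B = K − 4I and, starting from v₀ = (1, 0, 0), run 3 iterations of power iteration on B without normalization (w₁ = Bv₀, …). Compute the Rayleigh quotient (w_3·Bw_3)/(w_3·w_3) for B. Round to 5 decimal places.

μ ≈ -10.21475

B = K − 4I has rows (-8, -5, -1); (-5, 1, 5); (-1, 5, 0)
w1 = Bv₀ = (-8, -5, -1)
w2 = Bw1 = (90, 30, -17)
w3 = Bw2 = (-853, -505, 60)
Bw3 = (9289, 4060, -1672)
w3·Bw3 = -10074137; w3·w3 = 986234; μ ≈ -10074137/986234 = -10.21475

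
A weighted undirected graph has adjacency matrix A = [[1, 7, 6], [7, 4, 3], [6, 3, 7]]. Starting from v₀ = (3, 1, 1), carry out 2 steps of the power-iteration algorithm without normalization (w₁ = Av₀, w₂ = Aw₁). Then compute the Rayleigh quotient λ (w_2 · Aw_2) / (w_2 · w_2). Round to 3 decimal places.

w1 = Av₀ = (1·3 + 7·1 + 6·1; 7·3 + 4·1 + 3·1; 6·3 + 3·1 + 7·1) = (16, 28, 28)
w2 = Aw1 = (1·16 + 7·28 + 6·28; 7·16 + 4·28 + 3·28; 6·16 + 3·28 + 7·28) = (380, 308, 376)
Aw2 = (4792, 5020, 5836)
w2·Aw2 = 380·4792 + 308·5020 + 376·5836 = 5561456; w2·w2 = 380·380 + 308·308 + 376·376 = 380640
λ ≈ 5561456/380640 = 14.611

14.611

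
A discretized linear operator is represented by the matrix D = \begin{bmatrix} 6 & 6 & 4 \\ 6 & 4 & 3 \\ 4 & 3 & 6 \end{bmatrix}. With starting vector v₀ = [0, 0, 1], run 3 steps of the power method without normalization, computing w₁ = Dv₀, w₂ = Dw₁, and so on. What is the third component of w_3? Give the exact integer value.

w1 = Dv₀ = (6·0 + 6·0 + 4·1; 6·0 + 4·0 + 3·1; 4·0 + 3·0 + 6·1) = (4, 3, 6)
w2 = Dw1 = (6·4 + 6·3 + 4·6; 6·4 + 4·3 + 3·6; 4·4 + 3·3 + 6·6) = (66, 54, 61)
w3 = Dw2 = (964, 795, 792)
The requested component of w3 is 792.

792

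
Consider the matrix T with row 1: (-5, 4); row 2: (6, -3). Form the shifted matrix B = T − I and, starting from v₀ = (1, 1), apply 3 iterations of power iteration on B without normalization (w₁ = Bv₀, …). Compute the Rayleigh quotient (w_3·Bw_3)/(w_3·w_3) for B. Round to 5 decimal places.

-10.00000

B = T − I has rows (-6, 4); (6, -4)
w1 = Bv₀ = (-2, 2)
w2 = Bw1 = (20, -20)
w3 = Bw2 = (-200, 200)
Bw3 = (2000, -2000)
w3·Bw3 = -800000; w3·w3 = 80000; μ ≈ -800000/80000 = -10.00000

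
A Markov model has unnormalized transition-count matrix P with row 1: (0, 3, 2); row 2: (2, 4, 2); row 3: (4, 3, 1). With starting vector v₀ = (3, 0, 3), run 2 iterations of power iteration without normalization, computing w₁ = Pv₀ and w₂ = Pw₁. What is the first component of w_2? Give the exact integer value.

w1 = Pv₀ = (0·3 + 3·0 + 2·3; 2·3 + 4·0 + 2·3; 4·3 + 3·0 + 1·3) = (6, 12, 15)
w2 = Pw1 = (0·6 + 3·12 + 2·15; 2·6 + 4·12 + 2·15; 4·6 + 3·12 + 1·15) = (66, 90, 75)
The requested component of w2 is 66.

66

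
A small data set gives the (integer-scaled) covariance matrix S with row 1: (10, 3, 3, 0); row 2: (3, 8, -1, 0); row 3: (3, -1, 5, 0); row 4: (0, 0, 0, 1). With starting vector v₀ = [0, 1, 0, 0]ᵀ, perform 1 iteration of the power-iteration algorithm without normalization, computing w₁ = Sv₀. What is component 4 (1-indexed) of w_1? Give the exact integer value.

0

w1 = Sv₀ = (10·0 + 3·1 + 3·0 + 0·0; 3·0 + 8·1 + (-1)·0 + 0·0; 3·0 + (-1)·1 + 5·0 + 0·0; 0·0 + 0·1 + 0·0 + 1·0) = (3, 8, -1, 0)
The requested component of w1 is 0.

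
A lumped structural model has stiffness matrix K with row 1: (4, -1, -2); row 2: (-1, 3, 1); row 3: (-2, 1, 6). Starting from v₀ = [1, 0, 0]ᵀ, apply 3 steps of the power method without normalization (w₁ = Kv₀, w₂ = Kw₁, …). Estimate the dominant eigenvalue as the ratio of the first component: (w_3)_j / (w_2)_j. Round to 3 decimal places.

λ ≈ 6.429

w1 = Kv₀ = (4, -1, -2)
w2 = Kw1 = (21, -9, -21)
w3 = Kw2 = (135, -69, -177)
Ratio at component: 135 / 21 = 6.429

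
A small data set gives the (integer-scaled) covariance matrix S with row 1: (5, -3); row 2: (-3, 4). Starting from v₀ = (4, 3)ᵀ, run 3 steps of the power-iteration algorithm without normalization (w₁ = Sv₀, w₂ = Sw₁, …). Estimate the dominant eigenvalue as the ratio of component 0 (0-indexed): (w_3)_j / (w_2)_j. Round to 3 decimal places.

λ ≈ 6.800

w1 = Sv₀ = (5·4 + (-3)·3; (-3)·4 + 4·3) = (11, 0)
w2 = Sw1 = (5·11 + (-3)·0; (-3)·11 + 4·0) = (55, -33)
w3 = Sw2 = (374, -297)
Ratio at component: 374 / 55 = 6.800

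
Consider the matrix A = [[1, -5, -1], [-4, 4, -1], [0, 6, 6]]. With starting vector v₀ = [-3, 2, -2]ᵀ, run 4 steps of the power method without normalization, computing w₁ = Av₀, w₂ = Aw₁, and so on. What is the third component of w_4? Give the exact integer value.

14784

w1 = Av₀ = (-11, 22, 0)
w2 = Aw1 = (-121, 132, 132)
w3 = Aw2 = (-913, 880, 1584)
w4 = Aw3 = (-6897, 5588, 14784)
The requested component of w4 is 14784.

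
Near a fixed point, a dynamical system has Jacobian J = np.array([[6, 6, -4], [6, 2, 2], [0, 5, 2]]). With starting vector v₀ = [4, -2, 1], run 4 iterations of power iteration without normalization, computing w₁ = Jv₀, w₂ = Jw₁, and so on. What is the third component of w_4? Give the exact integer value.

w1 = Jv₀ = (6·4 + 6·(-2) + (-4)·1; 6·4 + 2·(-2) + 2·1; 0·4 + 5·(-2) + 2·1) = (8, 22, -8)
w2 = Jw1 = (6·8 + 6·22 + (-4)·(-8); 6·8 + 2·22 + 2·(-8); 0·8 + 5·22 + 2·(-8)) = (212, 76, 94)
w3 = Jw2 = (1352, 1612, 568)
w4 = Jw3 = (15512, 12472, 9196)
The requested component of w4 is 9196.

9196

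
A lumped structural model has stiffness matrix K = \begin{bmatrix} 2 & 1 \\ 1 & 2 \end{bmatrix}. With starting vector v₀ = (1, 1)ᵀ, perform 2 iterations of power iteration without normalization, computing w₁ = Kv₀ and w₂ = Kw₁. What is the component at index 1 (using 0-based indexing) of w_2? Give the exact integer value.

9

w1 = Kv₀ = (2·1 + 1·1; 1·1 + 2·1) = (3, 3)
w2 = Kw1 = (2·3 + 1·3; 1·3 + 2·3) = (9, 9)
The requested component of w2 is 9.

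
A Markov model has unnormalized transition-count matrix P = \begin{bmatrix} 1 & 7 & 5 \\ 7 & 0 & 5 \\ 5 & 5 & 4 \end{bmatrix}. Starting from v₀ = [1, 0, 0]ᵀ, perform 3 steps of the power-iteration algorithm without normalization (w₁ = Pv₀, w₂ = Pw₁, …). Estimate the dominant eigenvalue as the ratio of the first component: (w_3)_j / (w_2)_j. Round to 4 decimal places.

w1 = Pv₀ = (1·1 + 7·0 + 5·0; 7·1 + 0·0 + 5·0; 5·1 + 5·0 + 4·0) = (1, 7, 5)
w2 = Pw1 = (1·1 + 7·7 + 5·5; 7·1 + 0·7 + 5·5; 5·1 + 5·7 + 4·5) = (75, 32, 60)
w3 = Pw2 = (599, 825, 775)
Ratio at component: 599 / 75 = 7.9867

7.9867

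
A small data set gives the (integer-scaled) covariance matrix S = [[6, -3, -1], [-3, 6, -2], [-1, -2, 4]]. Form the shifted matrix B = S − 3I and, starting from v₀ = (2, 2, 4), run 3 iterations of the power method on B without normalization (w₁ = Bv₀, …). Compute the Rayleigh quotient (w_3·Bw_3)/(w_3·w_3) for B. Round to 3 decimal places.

B = S − 3I has rows (3, -3, -1); (-3, 3, -2); (-1, -2, 1)
w1 = Bv₀ = (3·2 + (-3)·2 + (-1)·4; (-3)·2 + 3·2 + (-2)·4; (-1)·2 + (-2)·2 + 1·4) = (-4, -8, -2)
w2 = Bw1 = (3·(-4) + (-3)·(-8) + (-1)·(-2); (-3)·(-4) + 3·(-8) + (-2)·(-2); (-1)·(-4) + (-2)·(-8) + 1·(-2)) = (14, -8, 18)
w3 = Bw2 = (48, -102, 20)
Bw3 = (430, -490, 176)
w3·Bw3 = 74140; w3·w3 = 13108; μ ≈ 74140/13108 = 5.656

μ ≈ 5.656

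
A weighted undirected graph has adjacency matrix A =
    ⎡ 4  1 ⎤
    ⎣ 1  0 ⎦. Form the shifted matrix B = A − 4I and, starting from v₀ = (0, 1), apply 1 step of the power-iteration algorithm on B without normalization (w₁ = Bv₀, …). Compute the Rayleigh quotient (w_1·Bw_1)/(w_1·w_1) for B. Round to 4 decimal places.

μ ≈ -4.2353

B = A − 4I has rows (0, 1); (1, -4)
w1 = Bv₀ = (1, -4)
Bw1 = (-4, 17)
w1·Bw1 = -72; w1·w1 = 17; μ ≈ -72/17 = -4.2353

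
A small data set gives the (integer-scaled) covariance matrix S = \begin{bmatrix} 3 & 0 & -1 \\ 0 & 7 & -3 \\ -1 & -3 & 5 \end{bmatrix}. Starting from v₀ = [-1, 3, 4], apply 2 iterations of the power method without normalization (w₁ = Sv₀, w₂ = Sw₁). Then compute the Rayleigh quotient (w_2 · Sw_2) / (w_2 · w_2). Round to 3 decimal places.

3.666

w1 = Sv₀ = (-7, 9, 12)
w2 = Sw1 = (-33, 27, 40)
Sw2 = (-139, 69, 152)
w2·Sw2 = (-33)·(-139) + 27·69 + 40·152 = 12530; w2·w2 = (-33)·(-33) + 27·27 + 40·40 = 3418
λ ≈ 12530/3418 = 3.666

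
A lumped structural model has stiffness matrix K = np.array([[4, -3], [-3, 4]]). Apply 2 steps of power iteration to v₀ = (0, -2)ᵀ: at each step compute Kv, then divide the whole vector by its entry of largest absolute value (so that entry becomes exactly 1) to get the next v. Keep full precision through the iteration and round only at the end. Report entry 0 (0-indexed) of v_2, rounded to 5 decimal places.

Kv0 = (6.000000, -8.000000); divide by -8.000000 → v1 = (-0.750000, 1.000000)
Kv1 = (-6.000000, 6.250000); divide by 6.250000 → v2 = (-0.960000, 1.000000)
Requested entry of v2: 48/-50 = -0.96000

-0.96000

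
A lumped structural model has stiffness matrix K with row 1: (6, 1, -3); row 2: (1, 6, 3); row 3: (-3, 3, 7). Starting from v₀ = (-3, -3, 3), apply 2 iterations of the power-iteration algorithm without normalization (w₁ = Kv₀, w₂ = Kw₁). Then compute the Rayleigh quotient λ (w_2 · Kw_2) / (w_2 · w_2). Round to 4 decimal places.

8.9995

w1 = Kv₀ = (-30, -12, 21)
w2 = Kw1 = (-255, -39, 201)
Kw2 = (-2172, 114, 2055)
w2·Kw2 = (-255)·(-2172) + (-39)·114 + 201·2055 = 962469; w2·w2 = (-255)·(-255) + (-39)·(-39) + 201·201 = 106947
λ ≈ 962469/106947 = 8.9995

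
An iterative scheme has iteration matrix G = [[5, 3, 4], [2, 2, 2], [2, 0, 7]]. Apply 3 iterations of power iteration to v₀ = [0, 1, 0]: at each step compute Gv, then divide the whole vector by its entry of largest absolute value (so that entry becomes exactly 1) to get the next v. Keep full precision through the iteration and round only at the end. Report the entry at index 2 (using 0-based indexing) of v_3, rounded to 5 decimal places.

0.52830

Gv0 = (3.000000, 2.000000, 0.000000); divide by 3.000000 → v1 = (1.000000, 0.666667, 0.000000)
Gv1 = (7.000000, 3.333333, 2.000000); divide by 7.000000 → v2 = (1.000000, 0.476190, 0.285714)
Gv2 = (7.571429, 3.523810, 4.000000); divide by 7.571429 → v3 = (1.000000, 0.465409, 0.528302)
Requested entry of v3: 84/159 = 0.52830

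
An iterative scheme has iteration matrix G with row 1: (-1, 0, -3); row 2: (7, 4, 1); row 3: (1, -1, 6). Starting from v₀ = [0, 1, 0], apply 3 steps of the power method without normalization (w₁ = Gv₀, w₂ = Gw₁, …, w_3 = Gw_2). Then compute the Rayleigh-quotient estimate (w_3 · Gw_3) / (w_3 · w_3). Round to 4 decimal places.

λ ≈ 6.1937

w1 = Gv₀ = ((-1)·0 + 0·1 + (-3)·0; 7·0 + 4·1 + 1·0; 1·0 + (-1)·1 + 6·0) = (0, 4, -1)
w2 = Gw1 = ((-1)·0 + 0·4 + (-3)·(-1); 7·0 + 4·4 + 1·(-1); 1·0 + (-1)·4 + 6·(-1)) = (3, 15, -10)
w3 = Gw2 = (27, 71, -72)
Gw3 = (189, 401, -476)
w3·Gw3 = 27·189 + 71·401 + (-72)·(-476) = 67846; w3·w3 = 27·27 + 71·71 + (-72)·(-72) = 10954
λ ≈ 67846/10954 = 6.1937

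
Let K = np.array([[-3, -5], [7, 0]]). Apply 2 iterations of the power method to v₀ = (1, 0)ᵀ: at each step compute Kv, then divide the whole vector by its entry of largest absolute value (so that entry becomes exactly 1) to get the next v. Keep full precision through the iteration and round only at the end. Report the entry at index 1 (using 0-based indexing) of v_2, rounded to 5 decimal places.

Kv0 = (-3.000000, 7.000000); divide by 7.000000 → v1 = (-0.428571, 1.000000)
Kv1 = (-3.714286, -3.000000); divide by -3.714286 → v2 = (1.000000, 0.807692)
Requested entry of v2: -21/-26 = 0.80769

0.80769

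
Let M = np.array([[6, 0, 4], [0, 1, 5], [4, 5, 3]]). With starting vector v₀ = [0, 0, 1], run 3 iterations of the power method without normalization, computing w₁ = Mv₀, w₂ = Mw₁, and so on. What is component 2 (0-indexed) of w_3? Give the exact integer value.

w1 = Mv₀ = (4, 5, 3)
w2 = Mw1 = (36, 20, 50)
w3 = Mw2 = (416, 270, 394)
The requested component of w3 is 394.

394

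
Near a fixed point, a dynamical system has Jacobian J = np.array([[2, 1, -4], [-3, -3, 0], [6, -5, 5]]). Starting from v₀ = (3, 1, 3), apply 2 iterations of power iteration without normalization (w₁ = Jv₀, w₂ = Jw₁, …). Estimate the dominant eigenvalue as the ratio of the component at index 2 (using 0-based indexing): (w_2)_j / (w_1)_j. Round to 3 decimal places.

6.071

w1 = Jv₀ = (-5, -12, 28)
w2 = Jw1 = (-134, 51, 170)
Ratio at component: 170 / 28 = 6.071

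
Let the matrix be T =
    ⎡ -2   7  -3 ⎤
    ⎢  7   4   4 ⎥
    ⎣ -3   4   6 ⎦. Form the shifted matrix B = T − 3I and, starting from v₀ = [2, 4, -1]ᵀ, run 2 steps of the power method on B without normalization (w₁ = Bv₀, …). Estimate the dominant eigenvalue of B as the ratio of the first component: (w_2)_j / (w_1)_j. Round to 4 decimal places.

B = T − 3I has rows (-5, 7, -3); (7, 1, 4); (-3, 4, 3)
w1 = Bv₀ = (21, 14, 7)
w2 = Bw1 = (-28, 189, 14)
Ratio: -28/21 = -1.3333

μ ≈ -1.3333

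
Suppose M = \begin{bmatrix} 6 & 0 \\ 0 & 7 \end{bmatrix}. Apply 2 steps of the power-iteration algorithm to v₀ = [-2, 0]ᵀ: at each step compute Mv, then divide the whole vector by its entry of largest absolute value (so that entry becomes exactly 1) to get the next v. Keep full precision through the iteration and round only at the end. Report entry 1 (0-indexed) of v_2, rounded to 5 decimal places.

0.00000

Mv0 = (-12.000000, 0.000000); divide by -12.000000 → v1 = (1.000000, 0.000000)
Mv1 = (6.000000, 0.000000); divide by 6.000000 → v2 = (1.000000, 0.000000)
Requested entry of v2: 0/-72 = 0.00000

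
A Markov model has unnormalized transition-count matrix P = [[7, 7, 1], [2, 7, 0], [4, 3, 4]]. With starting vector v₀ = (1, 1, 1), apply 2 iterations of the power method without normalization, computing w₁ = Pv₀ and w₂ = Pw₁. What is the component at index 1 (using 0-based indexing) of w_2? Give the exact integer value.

93

w1 = Pv₀ = (15, 9, 11)
w2 = Pw1 = (179, 93, 131)
The requested component of w2 is 93.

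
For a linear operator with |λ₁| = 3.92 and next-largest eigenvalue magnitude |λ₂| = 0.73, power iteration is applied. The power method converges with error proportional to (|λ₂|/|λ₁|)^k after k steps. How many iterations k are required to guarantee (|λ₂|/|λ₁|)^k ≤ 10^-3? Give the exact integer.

|λ₂/λ₁| = 0.73/3.92 = 0.18622
Need k ≥ ln(10^-3) / ln(0.18622) = -6.9078 / -1.6808 ≈ 4.110
Smallest integer k satisfying the bound: 5

5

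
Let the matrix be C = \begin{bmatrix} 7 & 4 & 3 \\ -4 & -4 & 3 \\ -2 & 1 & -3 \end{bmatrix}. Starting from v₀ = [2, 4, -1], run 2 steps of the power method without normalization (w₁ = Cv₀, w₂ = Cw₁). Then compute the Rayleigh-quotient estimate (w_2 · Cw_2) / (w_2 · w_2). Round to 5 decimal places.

w1 = Cv₀ = (27, -27, 3)
w2 = Cw1 = (90, 9, -90)
Cw2 = (396, -666, 99)
w2·Cw2 = 90·396 + 9·(-666) + (-90)·99 = 20736; w2·w2 = 90·90 + 9·9 + (-90)·(-90) = 16281
λ ≈ 20736/16281 = 1.27363

λ ≈ 1.27363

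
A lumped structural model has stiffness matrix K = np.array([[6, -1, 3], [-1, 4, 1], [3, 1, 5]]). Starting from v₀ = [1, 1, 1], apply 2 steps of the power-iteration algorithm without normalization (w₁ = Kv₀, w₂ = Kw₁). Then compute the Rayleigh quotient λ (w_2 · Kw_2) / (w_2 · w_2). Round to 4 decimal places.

w1 = Kv₀ = (6·1 + (-1)·1 + 3·1; (-1)·1 + 4·1 + 1·1; 3·1 + 1·1 + 5·1) = (8, 4, 9)
w2 = Kw1 = (6·8 + (-1)·4 + 3·9; (-1)·8 + 4·4 + 1·9; 3·8 + 1·4 + 5·9) = (71, 17, 73)
Kw2 = (628, 70, 595)
w2·Kw2 = 71·628 + 17·70 + 73·595 = 89213; w2·w2 = 71·71 + 17·17 + 73·73 = 10659
λ ≈ 89213/10659 = 8.3697

8.3697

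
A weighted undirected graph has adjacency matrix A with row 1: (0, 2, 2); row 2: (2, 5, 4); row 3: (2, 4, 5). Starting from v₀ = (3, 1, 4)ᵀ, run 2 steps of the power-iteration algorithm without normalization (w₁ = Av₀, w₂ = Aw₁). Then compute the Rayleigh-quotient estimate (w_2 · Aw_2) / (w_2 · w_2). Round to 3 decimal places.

w1 = Av₀ = (10, 27, 30)
w2 = Aw1 = (114, 275, 278)
Aw2 = (1106, 2715, 2718)
w2·Aw2 = 114·1106 + 275·2715 + 278·2718 = 1628313; w2·w2 = 114·114 + 275·275 + 278·278 = 165905
λ ≈ 1628313/165905 = 9.815

9.815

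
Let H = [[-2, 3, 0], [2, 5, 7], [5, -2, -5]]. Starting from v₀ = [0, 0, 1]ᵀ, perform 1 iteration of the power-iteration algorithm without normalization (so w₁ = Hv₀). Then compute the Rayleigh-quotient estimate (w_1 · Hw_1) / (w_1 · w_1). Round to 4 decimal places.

-0.7432

w1 = Hv₀ = ((-2)·0 + 3·0 + 0·1; 2·0 + 5·0 + 7·1; 5·0 + (-2)·0 + (-5)·1) = (0, 7, -5)
Hw1 = (21, 0, 11)
w1·Hw1 = 0·21 + 7·0 + (-5)·11 = -55; w1·w1 = 0·0 + 7·7 + (-5)·(-5) = 74
λ ≈ -55/74 = -0.7432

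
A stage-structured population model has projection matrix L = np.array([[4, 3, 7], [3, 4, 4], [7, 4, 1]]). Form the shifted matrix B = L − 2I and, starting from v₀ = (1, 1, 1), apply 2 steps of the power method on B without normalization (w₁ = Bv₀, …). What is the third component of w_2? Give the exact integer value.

B = L − 2I has rows (2, 3, 7); (3, 2, 4); (7, 4, -1)
w1 = Bv₀ = (2·1 + 3·1 + 7·1; 3·1 + 2·1 + 4·1; 7·1 + 4·1 + (-1)·1) = (12, 9, 10)
w2 = Bw1 = (2·12 + 3·9 + 7·10; 3·12 + 2·9 + 4·10; 7·12 + 4·9 + (-1)·10) = (121, 94, 110)
Requested component of w2: 110

110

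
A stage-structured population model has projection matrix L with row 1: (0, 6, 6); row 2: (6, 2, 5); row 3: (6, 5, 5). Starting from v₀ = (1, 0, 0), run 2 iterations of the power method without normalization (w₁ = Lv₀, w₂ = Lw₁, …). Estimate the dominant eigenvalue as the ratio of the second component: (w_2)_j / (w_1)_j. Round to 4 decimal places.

λ ≈ 7.0000

w1 = Lv₀ = (0·1 + 6·0 + 6·0; 6·1 + 2·0 + 5·0; 6·1 + 5·0 + 5·0) = (0, 6, 6)
w2 = Lw1 = (0·0 + 6·6 + 6·6; 6·0 + 2·6 + 5·6; 6·0 + 5·6 + 5·6) = (72, 42, 60)
Ratio at component: 42 / 6 = 7.0000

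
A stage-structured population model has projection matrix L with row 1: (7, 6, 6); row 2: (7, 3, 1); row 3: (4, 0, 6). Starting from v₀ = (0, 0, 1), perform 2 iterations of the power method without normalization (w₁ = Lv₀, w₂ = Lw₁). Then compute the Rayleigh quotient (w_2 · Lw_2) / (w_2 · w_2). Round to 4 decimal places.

w1 = Lv₀ = (7·0 + 6·0 + 6·1; 7·0 + 3·0 + 1·1; 4·0 + 0·0 + 6·1) = (6, 1, 6)
w2 = Lw1 = (7·6 + 6·1 + 6·6; 7·6 + 3·1 + 1·6; 4·6 + 0·1 + 6·6) = (84, 51, 60)
Lw2 = (1254, 801, 696)
w2·Lw2 = 84·1254 + 51·801 + 60·696 = 187947; w2·w2 = 84·84 + 51·51 + 60·60 = 13257
λ ≈ 187947/13257 = 14.1772

14.1772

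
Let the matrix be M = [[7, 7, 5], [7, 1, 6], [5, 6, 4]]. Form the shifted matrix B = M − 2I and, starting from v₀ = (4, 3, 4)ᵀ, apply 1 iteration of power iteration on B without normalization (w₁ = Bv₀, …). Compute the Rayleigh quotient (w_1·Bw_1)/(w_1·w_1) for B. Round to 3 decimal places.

B = M − 2I has rows (5, 7, 5); (7, -1, 6); (5, 6, 2)
w1 = Bv₀ = (5·4 + 7·3 + 5·4; 7·4 + (-1)·3 + 6·4; 5·4 + 6·3 + 2·4) = (61, 49, 46)
Bw1 = (878, 654, 691)
w1·Bw1 = 117390; w1·w1 = 8238; μ ≈ 117390/8238 = 14.250

μ ≈ 14.250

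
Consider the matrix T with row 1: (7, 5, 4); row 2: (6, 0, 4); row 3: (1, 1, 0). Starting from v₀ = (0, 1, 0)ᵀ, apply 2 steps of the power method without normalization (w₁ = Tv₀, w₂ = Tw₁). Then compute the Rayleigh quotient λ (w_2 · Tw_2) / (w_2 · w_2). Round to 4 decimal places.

w1 = Tv₀ = (7·0 + 5·1 + 4·0; 6·0 + 0·1 + 4·0; 1·0 + 1·1 + 0·0) = (5, 0, 1)
w2 = Tw1 = (7·5 + 5·0 + 4·1; 6·5 + 0·0 + 4·1; 1·5 + 1·0 + 0·1) = (39, 34, 5)
Tw2 = (463, 254, 73)
w2·Tw2 = 39·463 + 34·254 + 5·73 = 27058; w2·w2 = 39·39 + 34·34 + 5·5 = 2702
λ ≈ 27058/2702 = 10.0141

10.0141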